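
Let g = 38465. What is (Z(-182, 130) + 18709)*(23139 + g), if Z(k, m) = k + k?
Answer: 1130125380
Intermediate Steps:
Z(k, m) = 2*k
(Z(-182, 130) + 18709)*(23139 + g) = (2*(-182) + 18709)*(23139 + 38465) = (-364 + 18709)*61604 = 18345*61604 = 1130125380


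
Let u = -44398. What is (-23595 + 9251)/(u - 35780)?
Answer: 7172/40089 ≈ 0.17890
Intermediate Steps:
(-23595 + 9251)/(u - 35780) = (-23595 + 9251)/(-44398 - 35780) = -14344/(-80178) = -14344*(-1/80178) = 7172/40089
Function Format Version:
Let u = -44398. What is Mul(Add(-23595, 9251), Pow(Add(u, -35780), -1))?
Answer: Rational(7172, 40089) ≈ 0.17890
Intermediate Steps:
Mul(Add(-23595, 9251), Pow(Add(u, -35780), -1)) = Mul(Add(-23595, 9251), Pow(Add(-44398, -35780), -1)) = Mul(-14344, Pow(-80178, -1)) = Mul(-14344, Rational(-1, 80178)) = Rational(7172, 40089)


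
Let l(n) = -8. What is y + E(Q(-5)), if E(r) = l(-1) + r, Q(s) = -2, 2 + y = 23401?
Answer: 23389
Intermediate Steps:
y = 23399 (y = -2 + 23401 = 23399)
E(r) = -8 + r
y + E(Q(-5)) = 23399 + (-8 - 2) = 23399 - 10 = 23389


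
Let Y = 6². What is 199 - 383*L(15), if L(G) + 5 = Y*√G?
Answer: 2114 - 13788*√15 ≈ -51287.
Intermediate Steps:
Y = 36
L(G) = -5 + 36*√G
199 - 383*L(15) = 199 - 383*(-5 + 36*√15) = 199 + (1915 - 13788*√15) = 2114 - 13788*√15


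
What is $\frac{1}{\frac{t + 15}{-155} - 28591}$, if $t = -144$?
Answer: $- \frac{155}{4431476} \approx -3.4977 \cdot 10^{-5}$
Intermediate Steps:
$\frac{1}{\frac{t + 15}{-155} - 28591} = \frac{1}{\frac{-144 + 15}{-155} - 28591} = \frac{1}{\left(-129\right) \left(- \frac{1}{155}\right) - 28591} = \frac{1}{\frac{129}{155} - 28591} = \frac{1}{- \frac{4431476}{155}} = - \frac{155}{4431476}$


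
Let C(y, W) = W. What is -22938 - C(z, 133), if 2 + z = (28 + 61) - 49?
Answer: -23071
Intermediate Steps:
z = 38 (z = -2 + ((28 + 61) - 49) = -2 + (89 - 49) = -2 + 40 = 38)
-22938 - C(z, 133) = -22938 - 1*133 = -22938 - 133 = -23071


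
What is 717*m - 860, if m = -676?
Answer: -485552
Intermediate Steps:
717*m - 860 = 717*(-676) - 860 = -484692 - 860 = -485552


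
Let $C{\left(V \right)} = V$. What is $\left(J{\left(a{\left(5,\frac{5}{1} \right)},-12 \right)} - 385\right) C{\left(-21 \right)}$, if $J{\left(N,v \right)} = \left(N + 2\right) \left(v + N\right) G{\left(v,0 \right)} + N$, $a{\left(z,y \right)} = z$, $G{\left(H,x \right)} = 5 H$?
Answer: $-53760$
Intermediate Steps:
$J{\left(N,v \right)} = N + 5 v \left(2 + N\right) \left(N + v\right)$ ($J{\left(N,v \right)} = \left(N + 2\right) \left(v + N\right) 5 v + N = \left(2 + N\right) \left(N + v\right) 5 v + N = 5 v \left(2 + N\right) \left(N + v\right) + N = N + 5 v \left(2 + N\right) \left(N + v\right)$)
$\left(J{\left(a{\left(5,\frac{5}{1} \right)},-12 \right)} - 385\right) C{\left(-21 \right)} = \left(\left(5 + 10 \left(-12\right)^{2} + 5 \cdot 5 \left(-12\right)^{2} + 5 \left(-12\right) 5^{2} + 10 \cdot 5 \left(-12\right)\right) - 385\right) \left(-21\right) = \left(\left(5 + 10 \cdot 144 + 5 \cdot 5 \cdot 144 + 5 \left(-12\right) 25 - 600\right) - 385\right) \left(-21\right) = \left(\left(5 + 1440 + 3600 - 1500 - 600\right) - 385\right) \left(-21\right) = \left(2945 - 385\right) \left(-21\right) = 2560 \left(-21\right) = -53760$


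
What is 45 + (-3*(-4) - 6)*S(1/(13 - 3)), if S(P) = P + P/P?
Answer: 258/5 ≈ 51.600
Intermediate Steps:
S(P) = 1 + P (S(P) = P + 1 = 1 + P)
45 + (-3*(-4) - 6)*S(1/(13 - 3)) = 45 + (-3*(-4) - 6)*(1 + 1/(13 - 3)) = 45 + (12 - 6)*(1 + 1/10) = 45 + 6*(1 + 1/10) = 45 + 6*(11/10) = 45 + 33/5 = 258/5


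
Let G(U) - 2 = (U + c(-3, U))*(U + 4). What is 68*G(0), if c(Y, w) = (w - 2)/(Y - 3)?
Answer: 680/3 ≈ 226.67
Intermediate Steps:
c(Y, w) = (-2 + w)/(-3 + Y)
G(U) = 2 + (4 + U)*(⅓ + 5*U/6) (G(U) = 2 + (U + (-2 + U)/(-3 - 3))*(U + 4) = 2 + (U + (-2 + U)/(-6))*(4 + U) = 2 + (U - (-2 + U)/6)*(4 + U) = 2 + (U + (⅓ - U/6))*(4 + U) = 2 + (⅓ + 5*U/6)*(4 + U) = 2 + (4 + U)*(⅓ + 5*U/6))
68*G(0) = 68*(10/3 + (⅚)*0² + (11/3)*0) = 68*(10/3 + (⅚)*0 + 0) = 68*(10/3 + 0 + 0) = 68*(10/3) = 680/3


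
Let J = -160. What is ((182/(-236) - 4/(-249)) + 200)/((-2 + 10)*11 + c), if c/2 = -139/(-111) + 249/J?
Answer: 8664235240/3800272777 ≈ 2.2799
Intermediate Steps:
c = -5399/8880 (c = 2*(-139/(-111) + 249/(-160)) = 2*(-139*(-1/111) + 249*(-1/160)) = 2*(139/111 - 249/160) = 2*(-5399/17760) = -5399/8880 ≈ -0.60800)
((182/(-236) - 4/(-249)) + 200)/((-2 + 10)*11 + c) = ((182/(-236) - 4/(-249)) + 200)/((-2 + 10)*11 - 5399/8880) = ((182*(-1/236) - 4*(-1/249)) + 200)/(8*11 - 5399/8880) = ((-91/118 + 4/249) + 200)/(88 - 5399/8880) = (-22187/29382 + 200)/(776041/8880) = (5854213/29382)*(8880/776041) = 8664235240/3800272777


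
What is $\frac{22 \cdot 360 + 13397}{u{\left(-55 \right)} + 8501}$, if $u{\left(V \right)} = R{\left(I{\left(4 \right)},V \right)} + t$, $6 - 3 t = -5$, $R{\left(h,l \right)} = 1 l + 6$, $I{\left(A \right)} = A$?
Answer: $\frac{63951}{25367} \approx 2.521$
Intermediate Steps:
$R{\left(h,l \right)} = 6 + l$ ($R{\left(h,l \right)} = l + 6 = 6 + l$)
$t = \frac{11}{3}$ ($t = 2 - - \frac{5}{3} = 2 + \frac{5}{3} = \frac{11}{3} \approx 3.6667$)
$u{\left(V \right)} = \frac{29}{3} + V$ ($u{\left(V \right)} = \left(6 + V\right) + \frac{11}{3} = \frac{29}{3} + V$)
$\frac{22 \cdot 360 + 13397}{u{\left(-55 \right)} + 8501} = \frac{22 \cdot 360 + 13397}{\left(\frac{29}{3} - 55\right) + 8501} = \frac{7920 + 13397}{- \frac{136}{3} + 8501} = \frac{21317}{\frac{25367}{3}} = 21317 \cdot \frac{3}{25367} = \frac{63951}{25367}$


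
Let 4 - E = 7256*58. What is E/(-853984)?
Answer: 105211/213496 ≈ 0.49280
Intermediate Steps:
E = -420844 (E = 4 - 7256*58 = 4 - 1*420848 = 4 - 420848 = -420844)
E/(-853984) = -420844/(-853984) = -420844*(-1/853984) = 105211/213496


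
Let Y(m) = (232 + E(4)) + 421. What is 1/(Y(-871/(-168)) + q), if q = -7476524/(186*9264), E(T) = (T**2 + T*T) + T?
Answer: 430776/294935533 ≈ 0.0014606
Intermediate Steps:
E(T) = T + 2*T**2 (E(T) = (T**2 + T**2) + T = 2*T**2 + T = T + 2*T**2)
q = -1869131/430776 (q = -7476524/1723104 = -7476524*1/1723104 = -1869131/430776 ≈ -4.3390)
Y(m) = 689 (Y(m) = (232 + 4*(1 + 2*4)) + 421 = (232 + 4*(1 + 8)) + 421 = (232 + 4*9) + 421 = (232 + 36) + 421 = 268 + 421 = 689)
1/(Y(-871/(-168)) + q) = 1/(689 - 1869131/430776) = 1/(294935533/430776) = 430776/294935533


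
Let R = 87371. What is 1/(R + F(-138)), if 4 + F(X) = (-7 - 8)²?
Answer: 1/87592 ≈ 1.1417e-5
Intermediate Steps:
F(X) = 221 (F(X) = -4 + (-7 - 8)² = -4 + (-15)² = -4 + 225 = 221)
1/(R + F(-138)) = 1/(87371 + 221) = 1/87592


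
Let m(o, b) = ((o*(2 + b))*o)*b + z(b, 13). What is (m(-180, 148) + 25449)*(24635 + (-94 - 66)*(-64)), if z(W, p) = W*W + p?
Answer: 25086541889250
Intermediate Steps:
z(W, p) = p + W² (z(W, p) = W² + p = p + W²)
m(o, b) = 13 + b² + b*o²*(2 + b) (m(o, b) = ((o*(2 + b))*o)*b + (13 + b²) = (o²*(2 + b))*b + (13 + b²) = b*o²*(2 + b) + (13 + b²) = 13 + b² + b*o²*(2 + b))
(m(-180, 148) + 25449)*(24635 + (-94 - 66)*(-64)) = ((13 + 148² + 148²*(-180)² + 2*148*(-180)²) + 25449)*(24635 + (-94 - 66)*(-64)) = ((13 + 21904 + 21904*32400 + 2*148*32400) + 25449)*(24635 - 160*(-64)) = ((13 + 21904 + 709689600 + 9590400) + 25449)*(24635 + 10240) = (719301917 + 25449)*34875 = 719327366*34875 = 25086541889250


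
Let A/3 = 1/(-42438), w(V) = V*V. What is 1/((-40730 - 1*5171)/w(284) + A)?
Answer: -570479888/324698101 ≈ -1.7570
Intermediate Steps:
w(V) = V²
A = -1/14146 (A = 3/(-42438) = 3*(-1/42438) = -1/14146 ≈ -7.0691e-5)
1/((-40730 - 1*5171)/w(284) + A) = 1/((-40730 - 1*5171)/(284²) - 1/14146) = 1/((-40730 - 5171)/80656 - 1/14146) = 1/(-45901*1/80656 - 1/14146) = 1/(-45901/80656 - 1/14146) = 1/(-324698101/570479888) = -570479888/324698101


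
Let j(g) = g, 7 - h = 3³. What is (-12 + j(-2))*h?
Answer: 280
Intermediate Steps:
h = -20 (h = 7 - 1*3³ = 7 - 1*27 = 7 - 27 = -20)
(-12 + j(-2))*h = (-12 - 2)*(-20) = -14*(-20) = 280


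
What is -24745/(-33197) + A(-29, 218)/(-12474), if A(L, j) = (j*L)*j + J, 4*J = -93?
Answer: 184245654289/1656397512 ≈ 111.23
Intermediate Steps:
J = -93/4 (J = (¼)*(-93) = -93/4 ≈ -23.250)
A(L, j) = -93/4 + L*j² (A(L, j) = (j*L)*j - 93/4 = (L*j)*j - 93/4 = L*j² - 93/4 = -93/4 + L*j²)
-24745/(-33197) + A(-29, 218)/(-12474) = -24745/(-33197) + (-93/4 - 29*218²)/(-12474) = -24745*(-1/33197) + (-93/4 - 29*47524)*(-1/12474) = 24745/33197 + (-93/4 - 1378196)*(-1/12474) = 24745/33197 - 5512877/4*(-1/12474) = 24745/33197 + 5512877/49896 = 184245654289/1656397512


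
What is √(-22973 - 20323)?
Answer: 4*I*√2706 ≈ 208.08*I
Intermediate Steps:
√(-22973 - 20323) = √(-43296) = 4*I*√2706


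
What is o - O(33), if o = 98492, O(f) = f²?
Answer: 97403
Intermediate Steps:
o - O(33) = 98492 - 1*33² = 98492 - 1*1089 = 98492 - 1089 = 97403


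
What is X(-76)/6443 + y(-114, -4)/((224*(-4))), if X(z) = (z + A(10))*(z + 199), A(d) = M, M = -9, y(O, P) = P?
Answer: -137381/84896 ≈ -1.6182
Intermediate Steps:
A(d) = -9
X(z) = (-9 + z)*(199 + z) (X(z) = (z - 9)*(z + 199) = (-9 + z)*(199 + z))
X(-76)/6443 + y(-114, -4)/((224*(-4))) = (-1791 + (-76)**2 + 190*(-76))/6443 - 4/(224*(-4)) = (-1791 + 5776 - 14440)*(1/6443) - 4/(-896) = -10455*1/6443 - 4*(-1/896) = -615/379 + 1/224 = -137381/84896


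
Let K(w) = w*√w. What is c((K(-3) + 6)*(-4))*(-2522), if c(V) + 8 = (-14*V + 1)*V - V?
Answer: 5104528 - 20337408*I*√3 ≈ 5.1045e+6 - 3.5225e+7*I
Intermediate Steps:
K(w) = w^(3/2)
c(V) = -8 - V + V*(1 - 14*V) (c(V) = -8 + ((-14*V + 1)*V - V) = -8 + ((1 - 14*V)*V - V) = -8 + (V*(1 - 14*V) - V) = -8 + (-V + V*(1 - 14*V)) = -8 - V + V*(1 - 14*V))
c((K(-3) + 6)*(-4))*(-2522) = (-8 - 14*16*((-3)^(3/2) + 6)²)*(-2522) = (-8 - 14*16*(-3*I*√3 + 6)²)*(-2522) = (-8 - 14*16*(6 - 3*I*√3)²)*(-2522) = (-8 - 14*(-24 + 12*I*√3)²)*(-2522) = 20176 + 35308*(-24 + 12*I*√3)²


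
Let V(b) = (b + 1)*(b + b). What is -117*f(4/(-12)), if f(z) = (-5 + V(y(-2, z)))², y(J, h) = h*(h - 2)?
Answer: -425893/729 ≈ -584.21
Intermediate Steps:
y(J, h) = h*(-2 + h)
V(b) = 2*b*(1 + b) (V(b) = (1 + b)*(2*b) = 2*b*(1 + b))
f(z) = (-5 + 2*z*(1 + z*(-2 + z))*(-2 + z))² (f(z) = (-5 + 2*(z*(-2 + z))*(1 + z*(-2 + z)))² = (-5 + 2*z*(1 + z*(-2 + z))*(-2 + z))²)
-117*f(4/(-12)) = -117*(-5 + 2*(4/(-12))*(1 + (4/(-12))*(-2 + 4/(-12)))*(-2 + 4/(-12)))² = -117*(-5 + 2*(4*(-1/12))*(1 + (4*(-1/12))*(-2 + 4*(-1/12)))*(-2 + 4*(-1/12)))² = -117*(-5 + 2*(-⅓)*(1 - (-2 - ⅓)/3)*(-2 - ⅓))² = -117*(-5 + 2*(-⅓)*(1 - ⅓*(-7/3))*(-7/3))² = -117*(-5 + 2*(-⅓)*(1 + 7/9)*(-7/3))² = -117*(-5 + 2*(-⅓)*(16/9)*(-7/3))² = -117*(-5 + 224/81)² = -117*(-181/81)² = -117*32761/6561 = -425893/729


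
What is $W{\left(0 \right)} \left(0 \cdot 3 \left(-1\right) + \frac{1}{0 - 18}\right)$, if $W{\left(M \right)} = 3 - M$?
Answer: $- \frac{1}{6} \approx -0.16667$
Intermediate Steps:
$W{\left(0 \right)} \left(0 \cdot 3 \left(-1\right) + \frac{1}{0 - 18}\right) = \left(3 - 0\right) \left(0 \cdot 3 \left(-1\right) + \frac{1}{0 - 18}\right) = \left(3 + 0\right) \left(0 \left(-1\right) + \frac{1}{-18}\right) = 3 \left(0 - \frac{1}{18}\right) = 3 \left(- \frac{1}{18}\right) = - \frac{1}{6}$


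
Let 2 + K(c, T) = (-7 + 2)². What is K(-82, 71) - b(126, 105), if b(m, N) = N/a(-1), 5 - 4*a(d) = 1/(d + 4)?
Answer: -67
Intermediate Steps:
a(d) = 5/4 - 1/(4*(4 + d)) (a(d) = 5/4 - 1/(4*(d + 4)) = 5/4 - 1/(4*(4 + d)))
K(c, T) = 23 (K(c, T) = -2 + (-7 + 2)² = -2 + (-5)² = -2 + 25 = 23)
b(m, N) = 6*N/7 (b(m, N) = N/(((19 + 5*(-1))/(4*(4 - 1)))) = N/(((¼)*(19 - 5)/3)) = N/(((¼)*(⅓)*14)) = N/(7/6) = N*(6/7) = 6*N/7)
K(-82, 71) - b(126, 105) = 23 - 6*105/7 = 23 - 1*90 = 23 - 90 = -67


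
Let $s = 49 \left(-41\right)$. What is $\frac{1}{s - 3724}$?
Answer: $- \frac{1}{5733} \approx -0.00017443$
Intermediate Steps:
$s = -2009$
$\frac{1}{s - 3724} = \frac{1}{-2009 - 3724} = \frac{1}{-5733} = - \frac{1}{5733}$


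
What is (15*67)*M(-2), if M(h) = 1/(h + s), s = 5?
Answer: 335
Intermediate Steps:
M(h) = 1/(5 + h) (M(h) = 1/(h + 5) = 1/(5 + h))
(15*67)*M(-2) = (15*67)/(5 - 2) = 1005/3 = 1005*(1/3) = 335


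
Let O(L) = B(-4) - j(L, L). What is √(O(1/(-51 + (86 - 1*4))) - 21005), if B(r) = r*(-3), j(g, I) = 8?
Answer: I*√21001 ≈ 144.92*I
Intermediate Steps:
B(r) = -3*r
O(L) = 4 (O(L) = -3*(-4) - 1*8 = 12 - 8 = 4)
√(O(1/(-51 + (86 - 1*4))) - 21005) = √(4 - 21005) = √(-21001) = I*√21001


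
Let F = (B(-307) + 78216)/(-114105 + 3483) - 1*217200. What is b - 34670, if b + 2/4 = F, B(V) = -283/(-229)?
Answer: -3190255868513/12666219 ≈ -2.5187e+5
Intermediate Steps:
B(V) = 283/229 (B(V) = -283*(-1/229) = 283/229)
F = -5502223445347/25332438 (F = (283/229 + 78216)/(-114105 + 3483) - 1*217200 = (17911747/229)/(-110622) - 217200 = (17911747/229)*(-1/110622) - 217200 = -17911747/25332438 - 217200 = -5502223445347/25332438 ≈ -2.1720e+5)
b = -2751118055783/12666219 (b = -½ - 5502223445347/25332438 = -2751118055783/12666219 ≈ -2.1720e+5)
b - 34670 = -2751118055783/12666219 - 34670 = -3190255868513/12666219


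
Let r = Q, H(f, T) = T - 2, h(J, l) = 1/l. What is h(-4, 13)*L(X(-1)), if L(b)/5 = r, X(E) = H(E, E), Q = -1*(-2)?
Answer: 10/13 ≈ 0.76923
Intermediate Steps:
H(f, T) = -2 + T
Q = 2
r = 2
X(E) = -2 + E
L(b) = 10 (L(b) = 5*2 = 10)
h(-4, 13)*L(X(-1)) = 10/13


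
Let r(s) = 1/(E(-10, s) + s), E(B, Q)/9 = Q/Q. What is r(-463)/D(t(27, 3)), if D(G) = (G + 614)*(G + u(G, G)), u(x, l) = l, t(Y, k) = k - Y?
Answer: 1/12857280 ≈ 7.7777e-8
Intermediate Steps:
E(B, Q) = 9 (E(B, Q) = 9*(Q/Q) = 9*1 = 9)
r(s) = 1/(9 + s)
D(G) = 2*G*(614 + G) (D(G) = (G + 614)*(G + G) = (614 + G)*(2*G) = 2*G*(614 + G))
r(-463)/D(t(27, 3)) = 1/((9 - 463)*((2*(3 - 1*27)*(614 + (3 - 1*27))))) = 1/((-454)*((2*(3 - 27)*(614 + (3 - 27))))) = -(-1/(48*(614 - 24)))/454 = -1/(454*(2*(-24)*590)) = -1/454/(-28320) = -1/454*(-1/28320) = 1/12857280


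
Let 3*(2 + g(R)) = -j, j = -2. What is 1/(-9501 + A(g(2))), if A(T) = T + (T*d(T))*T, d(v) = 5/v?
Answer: -1/9509 ≈ -0.00010516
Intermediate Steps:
g(R) = -4/3 (g(R) = -2 + (-1*(-2))/3 = -2 + (1/3)*2 = -2 + 2/3 = -4/3)
A(T) = 6*T (A(T) = T + (T*(5/T))*T = T + 5*T = 6*T)
1/(-9501 + A(g(2))) = 1/(-9501 + 6*(-4/3)) = 1/(-9501 - 8) = 1/(-9509) = -1/9509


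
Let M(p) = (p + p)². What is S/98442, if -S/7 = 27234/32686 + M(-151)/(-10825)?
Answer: 9402000629/17415667084950 ≈ 0.00053986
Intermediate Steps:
M(p) = 4*p² (M(p) = (2*p)² = 4*p²)
S = 9402000629/176912975 (S = -7*(27234/32686 + (4*(-151)²)/(-10825)) = -7*(27234*(1/32686) + (4*22801)*(-1/10825)) = -7*(13617/16343 + 91204*(-1/10825)) = -7*(13617/16343 - 91204/10825) = -7*(-1343142947/176912975) = 9402000629/176912975 ≈ 53.145)
S/98442 = (9402000629/176912975)/98442 = (9402000629/176912975)*(1/98442) = 9402000629/17415667084950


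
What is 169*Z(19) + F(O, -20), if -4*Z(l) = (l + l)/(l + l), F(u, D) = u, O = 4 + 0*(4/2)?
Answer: -153/4 ≈ -38.250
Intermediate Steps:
O = 4 (O = 4 + 0*(4*(1/2)) = 4 + 0*2 = 4 + 0 = 4)
Z(l) = -1/4 (Z(l) = -(l + l)/(4*(l + l)) = -2*l/(4*(2*l)) = -2*l*1/(2*l)/4 = -1/4*1 = -1/4)
169*Z(19) + F(O, -20) = 169*(-1/4) + 4 = -169/4 + 4 = -153/4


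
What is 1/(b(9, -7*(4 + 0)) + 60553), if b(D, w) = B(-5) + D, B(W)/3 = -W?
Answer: 1/60577 ≈ 1.6508e-5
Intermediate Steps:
B(W) = -3*W (B(W) = 3*(-W) = -3*W)
b(D, w) = 15 + D (b(D, w) = -3*(-5) + D = 15 + D)
1/(b(9, -7*(4 + 0)) + 60553) = 1/((15 + 9) + 60553) = 1/(24 + 60553) = 1/60577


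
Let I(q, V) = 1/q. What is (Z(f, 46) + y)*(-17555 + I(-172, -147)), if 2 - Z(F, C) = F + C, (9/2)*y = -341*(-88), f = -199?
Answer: -61809373157/516 ≈ -1.1979e+8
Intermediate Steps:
y = 60016/9 (y = 2*(-341*(-88))/9 = (2/9)*30008 = 60016/9 ≈ 6668.4)
Z(F, C) = 2 - C - F (Z(F, C) = 2 - (F + C) = 2 - (C + F) = 2 + (-C - F) = 2 - C - F)
(Z(f, 46) + y)*(-17555 + I(-172, -147)) = ((2 - 1*46 - 1*(-199)) + 60016/9)*(-17555 + 1/(-172)) = ((2 - 46 + 199) + 60016/9)*(-17555 - 1/172) = (155 + 60016/9)*(-3019461/172) = (61411/9)*(-3019461/172) = -61809373157/516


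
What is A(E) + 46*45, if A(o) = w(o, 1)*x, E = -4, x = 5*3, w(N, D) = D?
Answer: 2085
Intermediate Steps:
x = 15
A(o) = 15 (A(o) = 1*15 = 15)
A(E) + 46*45 = 15 + 46*45 = 15 + 2070 = 2085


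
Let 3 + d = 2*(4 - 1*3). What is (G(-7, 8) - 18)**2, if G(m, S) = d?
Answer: 361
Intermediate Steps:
d = -1 (d = -3 + 2*(4 - 1*3) = -3 + 2*(4 - 3) = -3 + 2*1 = -3 + 2 = -1)
G(m, S) = -1
(G(-7, 8) - 18)**2 = (-1 - 18)**2 = (-19)**2 = 361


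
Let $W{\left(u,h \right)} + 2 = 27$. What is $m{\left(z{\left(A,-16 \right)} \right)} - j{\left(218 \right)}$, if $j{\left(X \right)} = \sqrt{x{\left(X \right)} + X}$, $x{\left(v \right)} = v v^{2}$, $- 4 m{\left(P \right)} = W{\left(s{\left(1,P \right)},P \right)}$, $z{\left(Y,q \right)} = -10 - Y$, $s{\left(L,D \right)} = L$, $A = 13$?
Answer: $- \frac{25}{4} - 5 \sqrt{414418} \approx -3225.0$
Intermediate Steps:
$W{\left(u,h \right)} = 25$ ($W{\left(u,h \right)} = -2 + 27 = 25$)
$m{\left(P \right)} = - \frac{25}{4}$ ($m{\left(P \right)} = \left(- \frac{1}{4}\right) 25 = - \frac{25}{4}$)
$x{\left(v \right)} = v^{3}$
$j{\left(X \right)} = \sqrt{X + X^{3}}$ ($j{\left(X \right)} = \sqrt{X^{3} + X} = \sqrt{X + X^{3}}$)
$m{\left(z{\left(A,-16 \right)} \right)} - j{\left(218 \right)} = - \frac{25}{4} - \sqrt{218 + 218^{3}} = - \frac{25}{4} - \sqrt{218 + 10360232} = - \frac{25}{4} - \sqrt{10360450} = - \frac{25}{4} - 5 \sqrt{414418}$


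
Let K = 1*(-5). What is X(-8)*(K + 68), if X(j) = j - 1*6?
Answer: -882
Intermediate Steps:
K = -5
X(j) = -6 + j (X(j) = j - 6 = -6 + j)
X(-8)*(K + 68) = (-6 - 8)*(-5 + 68) = -14*63 = -882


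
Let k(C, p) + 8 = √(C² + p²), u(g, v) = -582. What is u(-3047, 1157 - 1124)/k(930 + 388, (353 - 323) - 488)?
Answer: -582/243353 - 291*√486722/486706 ≈ -0.41952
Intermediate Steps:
k(C, p) = -8 + √(C² + p²)
u(-3047, 1157 - 1124)/k(930 + 388, (353 - 323) - 488) = -582/(-8 + √((930 + 388)² + ((353 - 323) - 488)²)) = -582/(-8 + √(1318² + (30 - 488)²)) = -582/(-8 + √(1737124 + (-458)²)) = -582/(-8 + √(1737124 + 209764)) = -582/(-8 + √1946888) = -582/(-8 + 2*√486722)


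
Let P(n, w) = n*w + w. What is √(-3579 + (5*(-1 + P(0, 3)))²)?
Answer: 7*I*√71 ≈ 58.983*I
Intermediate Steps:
P(n, w) = w + n*w
√(-3579 + (5*(-1 + P(0, 3)))²) = √(-3579 + (5*(-1 + 3*(1 + 0)))²) = √(-3579 + (5*(-1 + 3*1))²) = √(-3579 + (5*(-1 + 3))²) = √(-3579 + (5*2)²) = √(-3579 + 10²) = √(-3579 + 100) = √(-3479) = 7*I*√71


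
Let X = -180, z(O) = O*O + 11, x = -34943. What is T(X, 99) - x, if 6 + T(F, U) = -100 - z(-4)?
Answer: 34810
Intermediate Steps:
z(O) = 11 + O² (z(O) = O² + 11 = 11 + O²)
T(F, U) = -133 (T(F, U) = -6 + (-100 - (11 + (-4)²)) = -6 + (-100 - (11 + 16)) = -6 + (-100 - 1*27) = -6 + (-100 - 27) = -6 - 127 = -133)
T(X, 99) - x = -133 - 1*(-34943) = -133 + 34943 = 34810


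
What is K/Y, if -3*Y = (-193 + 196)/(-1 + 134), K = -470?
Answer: 62510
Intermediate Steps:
Y = -1/133 (Y = -(-193 + 196)/(3*(-1 + 134)) = -1/133 ≈ -0.0075188)
K/Y = -470/(-1/133) = -470*(-133) = 62510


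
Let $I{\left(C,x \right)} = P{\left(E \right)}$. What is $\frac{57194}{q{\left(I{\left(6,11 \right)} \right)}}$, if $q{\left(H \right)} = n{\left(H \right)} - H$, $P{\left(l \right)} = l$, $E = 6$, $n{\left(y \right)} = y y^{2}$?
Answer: $\frac{28597}{105} \approx 272.35$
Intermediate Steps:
$n{\left(y \right)} = y^{3}$
$I{\left(C,x \right)} = 6$
$q{\left(H \right)} = H^{3} - H$
$\frac{57194}{q{\left(I{\left(6,11 \right)} \right)}} = \frac{57194}{6^{3} - 6} = \frac{57194}{216 - 6} = \frac{57194}{210} = 57194 \cdot \frac{1}{210} = \frac{28597}{105}$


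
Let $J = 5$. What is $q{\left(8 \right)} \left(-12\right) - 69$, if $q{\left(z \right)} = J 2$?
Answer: $-189$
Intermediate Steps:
$q{\left(z \right)} = 10$ ($q{\left(z \right)} = 5 \cdot 2 = 10$)
$q{\left(8 \right)} \left(-12\right) - 69 = 10 \left(-12\right) - 69 = -120 - 69 = -189$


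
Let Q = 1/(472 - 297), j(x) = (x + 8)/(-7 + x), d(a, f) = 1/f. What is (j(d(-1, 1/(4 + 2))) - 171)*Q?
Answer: -37/35 ≈ -1.0571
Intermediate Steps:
j(x) = (8 + x)/(-7 + x)
Q = 1/175 ≈ 0.0057143
(j(d(-1, 1/(4 + 2))) - 171)*Q = ((8 + 1/(1/(4 + 2)))/(-7 + 1/(1/(4 + 2))) - 171)*(1/175) = ((8 + 1/(1/6))/(-7 + 1/(1/6)) - 171)*(1/175) = ((8 + 6)/(-7 + 6) - 171)*(1/175) = (14/(-1) - 171)*(1/175) = (-1*14 - 171)*(1/175) = (-14 - 171)*(1/175) = -185*1/175 = -37/35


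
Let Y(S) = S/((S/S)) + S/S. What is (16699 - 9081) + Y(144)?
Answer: 7763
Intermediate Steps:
Y(S) = 1 + S (Y(S) = S/1 + 1 = S*1 + 1 = S + 1 = 1 + S)
(16699 - 9081) + Y(144) = (16699 - 9081) + (1 + 144) = 7618 + 145 = 7763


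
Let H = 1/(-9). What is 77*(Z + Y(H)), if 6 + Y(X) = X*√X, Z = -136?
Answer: -10934 - 77*I/27 ≈ -10934.0 - 2.8519*I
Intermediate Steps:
H = -⅑ ≈ -0.11111
Y(X) = -6 + X^(3/2) (Y(X) = -6 + X*√X = -6 + X^(3/2))
77*(Z + Y(H)) = 77*(-136 + (-6 + (-⅑)^(3/2))) = 77*(-136 + (-6 - I/27)) = 77*(-142 - I/27) = -10934 - 77*I/27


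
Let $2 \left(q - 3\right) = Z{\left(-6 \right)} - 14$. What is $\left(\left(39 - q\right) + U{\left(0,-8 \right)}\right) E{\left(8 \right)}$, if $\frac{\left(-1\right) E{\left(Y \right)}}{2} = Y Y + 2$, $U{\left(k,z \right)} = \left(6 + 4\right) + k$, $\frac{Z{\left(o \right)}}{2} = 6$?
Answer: $-6204$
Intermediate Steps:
$Z{\left(o \right)} = 12$ ($Z{\left(o \right)} = 2 \cdot 6 = 12$)
$q = 2$ ($q = 3 + \frac{12 - 14}{2} = 3 + \frac{1}{2} \left(-2\right) = 3 - 1 = 2$)
$U{\left(k,z \right)} = 10 + k$
$E{\left(Y \right)} = -4 - 2 Y^{2}$ ($E{\left(Y \right)} = - 2 \left(Y Y + 2\right) = - 2 \left(Y^{2} + 2\right) = - 2 \left(2 + Y^{2}\right) = -4 - 2 Y^{2}$)
$\left(\left(39 - q\right) + U{\left(0,-8 \right)}\right) E{\left(8 \right)} = \left(\left(39 - 2\right) + \left(10 + 0\right)\right) \left(-4 - 2 \cdot 8^{2}\right) = \left(\left(39 - 2\right) + 10\right) \left(-4 - 128\right) = \left(37 + 10\right) \left(-4 - 128\right) = 47 \left(-132\right) = -6204$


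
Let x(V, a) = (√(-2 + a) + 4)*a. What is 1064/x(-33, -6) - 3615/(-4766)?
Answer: -1235221/42894 + 133*I*√2/9 ≈ -28.797 + 20.899*I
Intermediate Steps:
x(V, a) = a*(4 + √(-2 + a)) (x(V, a) = (4 + √(-2 + a))*a = a*(4 + √(-2 + a)))
1064/x(-33, -6) - 3615/(-4766) = 1064/((-6*(4 + √(-2 - 6)))) - 3615/(-4766) = 1064/((-6*(4 + √(-8)))) - 3615*(-1/4766) = 1064/((-6*(4 + 2*I*√2))) + 3615/4766 = 1064/(-24 - 12*I*√2) + 3615/4766 = 3615/4766 + 1064/(-24 - 12*I*√2)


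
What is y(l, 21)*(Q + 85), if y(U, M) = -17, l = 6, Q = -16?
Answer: -1173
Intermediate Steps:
y(l, 21)*(Q + 85) = -17*(-16 + 85) = -17*69 = -1173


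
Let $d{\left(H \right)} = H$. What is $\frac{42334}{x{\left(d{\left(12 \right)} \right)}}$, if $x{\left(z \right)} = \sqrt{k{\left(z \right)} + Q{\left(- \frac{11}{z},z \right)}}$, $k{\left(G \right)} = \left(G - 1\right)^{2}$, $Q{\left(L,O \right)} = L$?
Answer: $\frac{84668 \sqrt{4323}}{1441} \approx 3863.2$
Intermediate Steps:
$k{\left(G \right)} = \left(-1 + G\right)^{2}$
$x{\left(z \right)} = \sqrt{\left(-1 + z\right)^{2} - \frac{11}{z}}$
$\frac{42334}{x{\left(d{\left(12 \right)} \right)}} = \frac{42334}{\sqrt{\left(-1 + 12\right)^{2} - \frac{11}{12}}} = \frac{42334}{\sqrt{11^{2} - \frac{11}{12}}} = \frac{42334}{\sqrt{121 - \frac{11}{12}}} = \frac{42334}{\sqrt{\frac{1441}{12}}} = \frac{42334}{\frac{1}{6} \sqrt{4323}} = 42334 \frac{2 \sqrt{4323}}{1441} = \frac{84668 \sqrt{4323}}{1441}$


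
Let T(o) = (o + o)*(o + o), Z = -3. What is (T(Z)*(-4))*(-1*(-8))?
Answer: -1152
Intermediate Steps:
T(o) = 4*o² (T(o) = (2*o)*(2*o) = 4*o²)
(T(Z)*(-4))*(-1*(-8)) = ((4*(-3)²)*(-4))*(-1*(-8)) = ((4*9)*(-4))*8 = (36*(-4))*8 = -144*8 = -1152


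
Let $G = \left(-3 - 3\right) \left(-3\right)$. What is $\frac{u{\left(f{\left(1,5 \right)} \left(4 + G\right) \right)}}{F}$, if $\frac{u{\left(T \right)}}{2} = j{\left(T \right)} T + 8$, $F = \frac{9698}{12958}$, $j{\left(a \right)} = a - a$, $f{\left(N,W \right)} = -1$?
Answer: $\frac{103664}{4849} \approx 21.378$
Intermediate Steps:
$G = 18$ ($G = \left(-6\right) \left(-3\right) = 18$)
$j{\left(a \right)} = 0$
$F = \frac{4849}{6479}$ ($F = 9698 \cdot \frac{1}{12958} = \frac{4849}{6479} \approx 0.74842$)
$u{\left(T \right)} = 16$ ($u{\left(T \right)} = 2 \left(0 T + 8\right) = 2 \left(0 + 8\right) = 2 \cdot 8 = 16$)
$\frac{u{\left(f{\left(1,5 \right)} \left(4 + G\right) \right)}}{F} = \frac{16}{\frac{4849}{6479}} = 16 \cdot \frac{6479}{4849} = \frac{103664}{4849}$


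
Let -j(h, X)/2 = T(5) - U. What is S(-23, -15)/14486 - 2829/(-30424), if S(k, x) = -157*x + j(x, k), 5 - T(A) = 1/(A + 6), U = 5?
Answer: 619492201/2423971352 ≈ 0.25557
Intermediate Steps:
T(A) = 5 - 1/(6 + A) (T(A) = 5 - 1/(A + 6) = 5 - 1/(6 + A))
j(h, X) = 2/11 (j(h, X) = -2*((29 + 5*5)/(6 + 5) - 1*5) = -2*((29 + 25)/11 - 5) = -2*((1/11)*54 - 5) = -2*(54/11 - 5) = -2*(-1/11) = 2/11)
S(k, x) = 2/11 - 157*x (S(k, x) = -157*x + 2/11 = 2/11 - 157*x)
S(-23, -15)/14486 - 2829/(-30424) = (2/11 - 157*(-15))/14486 - 2829/(-30424) = (2/11 + 2355)*(1/14486) - 2829*(-1/30424) = (25907/11)*(1/14486) + 2829/30424 = 25907/159346 + 2829/30424 = 619492201/2423971352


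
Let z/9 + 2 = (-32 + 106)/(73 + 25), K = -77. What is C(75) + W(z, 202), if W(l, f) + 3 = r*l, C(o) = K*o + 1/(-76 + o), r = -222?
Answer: -161293/49 ≈ -3291.7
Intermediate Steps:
C(o) = 1/(-76 + o) - 77*o (C(o) = -77*o + 1/(-76 + o) = 1/(-76 + o) - 77*o)
z = -549/49 (z = -18 + 9*((-32 + 106)/(73 + 25)) = -18 + 9*(74/98) = -18 + 9*(74*(1/98)) = -18 + 9*(37/49) = -18 + 333/49 = -549/49 ≈ -11.204)
W(l, f) = -3 - 222*l
C(75) + W(z, 202) = (1 - 77*75**2 + 5852*75)/(-76 + 75) + (-3 - 222*(-549/49)) = (1 - 77*5625 + 438900)/(-1) + (-3 + 121878/49) = -(1 - 433125 + 438900) + 121731/49 = -1*5776 + 121731/49 = -5776 + 121731/49 = -161293/49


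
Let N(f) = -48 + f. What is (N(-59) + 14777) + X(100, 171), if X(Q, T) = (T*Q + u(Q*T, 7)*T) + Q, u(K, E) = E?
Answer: 33067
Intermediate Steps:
X(Q, T) = Q + 7*T + Q*T (X(Q, T) = (T*Q + 7*T) + Q = (Q*T + 7*T) + Q = (7*T + Q*T) + Q = Q + 7*T + Q*T)
(N(-59) + 14777) + X(100, 171) = ((-48 - 59) + 14777) + (100 + 7*171 + 100*171) = (-107 + 14777) + (100 + 1197 + 17100) = 14670 + 18397 = 33067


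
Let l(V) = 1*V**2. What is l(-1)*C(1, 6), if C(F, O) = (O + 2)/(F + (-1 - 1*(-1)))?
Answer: 8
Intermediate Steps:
l(V) = V**2
C(F, O) = (2 + O)/F (C(F, O) = (2 + O)/(F + (-1 + 1)) = (2 + O)/(F + 0) = (2 + O)/F)
l(-1)*C(1, 6) = (-1)**2*((2 + 6)/1) = 1*(1*8) = 1*8 = 8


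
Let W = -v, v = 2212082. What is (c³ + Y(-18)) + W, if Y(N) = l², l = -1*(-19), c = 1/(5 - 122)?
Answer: -3542321105974/1601613 ≈ -2.2117e+6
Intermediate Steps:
c = -1/117 (c = 1/(-117) = -1/117 ≈ -0.0085470)
l = 19
W = -2212082 (W = -1*2212082 = -2212082)
Y(N) = 361 (Y(N) = 19² = 361)
(c³ + Y(-18)) + W = ((-1/117)³ + 361) - 2212082 = (-1/1601613 + 361) - 2212082 = 578182292/1601613 - 2212082 = -3542321105974/1601613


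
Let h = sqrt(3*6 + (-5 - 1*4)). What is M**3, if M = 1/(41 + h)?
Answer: 1/85184 ≈ 1.1739e-5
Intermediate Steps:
h = 3 (h = sqrt(18 + (-5 - 4)) = sqrt(18 - 9) = sqrt(9) = 3)
M = 1/44 (M = 1/(41 + 3) = 1/44 ≈ 0.022727)
M**3 = (1/44)**3 = 1/85184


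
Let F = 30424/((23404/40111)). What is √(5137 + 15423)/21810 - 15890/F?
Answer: -46486195/152542133 + 2*√1285/10905 ≈ -0.29817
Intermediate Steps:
F = 305084266/5851 (F = 30424/((23404*(1/40111))) = 30424/(23404/40111) = 30424*(40111/23404) = 305084266/5851 ≈ 52142.)
√(5137 + 15423)/21810 - 15890/F = √(5137 + 15423)/21810 - 15890/305084266/5851 = √20560*(1/21810) - 15890*5851/305084266 = (4*√1285)*(1/21810) - 46486195/152542133 = 2*√1285/10905 - 46486195/152542133 = -46486195/152542133 + 2*√1285/10905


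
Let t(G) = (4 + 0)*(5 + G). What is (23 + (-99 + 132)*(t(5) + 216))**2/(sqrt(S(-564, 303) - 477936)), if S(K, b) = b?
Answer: -71757841*I*sqrt(477633)/477633 ≈ -1.0383e+5*I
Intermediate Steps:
t(G) = 20 + 4*G (t(G) = 4*(5 + G) = 20 + 4*G)
(23 + (-99 + 132)*(t(5) + 216))**2/(sqrt(S(-564, 303) - 477936)) = (23 + (-99 + 132)*((20 + 4*5) + 216))**2/(sqrt(303 - 477936)) = (23 + 33*((20 + 20) + 216))**2/(sqrt(-477633)) = (23 + 33*(40 + 216))**2/((I*sqrt(477633))) = (23 + 33*256)**2*(-I*sqrt(477633)/477633) = (23 + 8448)**2*(-I*sqrt(477633)/477633) = 8471**2*(-I*sqrt(477633)/477633) = 71757841*(-I*sqrt(477633)/477633) = -71757841*I*sqrt(477633)/477633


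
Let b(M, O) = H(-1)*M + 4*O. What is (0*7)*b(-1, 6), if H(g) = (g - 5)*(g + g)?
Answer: 0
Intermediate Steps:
H(g) = 2*g*(-5 + g) (H(g) = (-5 + g)*(2*g) = 2*g*(-5 + g))
b(M, O) = 4*O + 12*M (b(M, O) = (2*(-1)*(-5 - 1))*M + 4*O = (2*(-1)*(-6))*M + 4*O = 12*M + 4*O = 4*O + 12*M)
(0*7)*b(-1, 6) = (0*7)*(4*6 + 12*(-1)) = 0*(24 - 12) = 0*12 = 0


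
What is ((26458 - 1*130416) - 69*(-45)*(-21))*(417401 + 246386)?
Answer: -112288200281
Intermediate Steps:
((26458 - 1*130416) - 69*(-45)*(-21))*(417401 + 246386) = ((26458 - 130416) + 3105*(-21))*663787 = (-103958 - 65205)*663787 = -169163*663787 = -112288200281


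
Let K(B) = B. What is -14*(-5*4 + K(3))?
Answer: 238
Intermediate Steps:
-14*(-5*4 + K(3)) = -14*(-5*4 + 3) = -14*(-20 + 3) = -14*(-17) = 238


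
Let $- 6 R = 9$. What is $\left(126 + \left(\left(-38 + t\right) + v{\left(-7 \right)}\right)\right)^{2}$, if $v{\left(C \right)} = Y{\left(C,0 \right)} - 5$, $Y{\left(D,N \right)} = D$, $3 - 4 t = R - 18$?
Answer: $\frac{426409}{64} \approx 6662.6$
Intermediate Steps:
$R = - \frac{3}{2}$ ($R = \left(- \frac{1}{6}\right) 9 = - \frac{3}{2} \approx -1.5$)
$t = \frac{45}{8}$ ($t = \frac{3}{4} - \frac{- \frac{3}{2} - 18}{4} = \frac{3}{4} - - \frac{39}{8} = \frac{3}{4} + \frac{39}{8} = \frac{45}{8} \approx 5.625$)
$v{\left(C \right)} = -5 + C$ ($v{\left(C \right)} = C - 5 = -5 + C$)
$\left(126 + \left(\left(-38 + t\right) + v{\left(-7 \right)}\right)\right)^{2} = \left(126 + \left(\left(-38 + \frac{45}{8}\right) - 12\right)\right)^{2} = \left(126 - \frac{355}{8}\right)^{2} = \left(\frac{653}{8}\right)^{2} = \frac{426409}{64}$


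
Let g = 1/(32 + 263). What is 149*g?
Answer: 149/295 ≈ 0.50508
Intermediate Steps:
g = 1/295 ≈ 0.0033898
149*g = 149*(1/295) = 149/295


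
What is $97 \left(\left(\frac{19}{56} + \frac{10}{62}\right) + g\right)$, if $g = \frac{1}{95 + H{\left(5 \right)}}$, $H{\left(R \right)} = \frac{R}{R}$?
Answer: $\frac{1032565}{20832} \approx 49.566$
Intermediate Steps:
$H{\left(R \right)} = 1$
$g = \frac{1}{96}$ ($g = \frac{1}{95 + 1} = \frac{1}{96} \approx 0.010417$)
$97 \left(\left(\frac{19}{56} + \frac{10}{62}\right) + g\right) = 97 \left(\left(\frac{19}{56} + \frac{10}{62}\right) + \frac{1}{96}\right) = 97 \left(\left(19 \cdot \frac{1}{56} + 10 \cdot \frac{1}{62}\right) + \frac{1}{96}\right) = 97 \left(\left(\frac{19}{56} + \frac{5}{31}\right) + \frac{1}{96}\right) = 97 \left(\frac{869}{1736} + \frac{1}{96}\right) = 97 \cdot \frac{10645}{20832} = \frac{1032565}{20832}$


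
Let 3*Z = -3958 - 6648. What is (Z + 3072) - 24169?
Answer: -73897/3 ≈ -24632.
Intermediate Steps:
Z = -10606/3 (Z = (-3958 - 6648)/3 = (⅓)*(-10606) = -10606/3 ≈ -3535.3)
(Z + 3072) - 24169 = (-10606/3 + 3072) - 24169 = -1390/3 - 24169 = -73897/3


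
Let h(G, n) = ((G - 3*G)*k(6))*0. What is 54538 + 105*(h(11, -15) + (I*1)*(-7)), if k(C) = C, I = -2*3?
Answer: 58948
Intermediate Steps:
I = -6
h(G, n) = 0 (h(G, n) = ((G - 3*G)*6)*0 = (-2*G*6)*0 = -12*G*0 = 0)
54538 + 105*(h(11, -15) + (I*1)*(-7)) = 54538 + 105*(0 - 6*1*(-7)) = 54538 + 105*(0 - 6*(-7)) = 54538 + 105*(0 + 42) = 54538 + 105*42 = 54538 + 4410 = 58948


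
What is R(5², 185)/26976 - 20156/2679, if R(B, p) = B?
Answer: -60406809/8029856 ≈ -7.5228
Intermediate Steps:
R(5², 185)/26976 - 20156/2679 = 5²/26976 - 20156/2679 = 25*(1/26976) - 20156*1/2679 = 25/26976 - 20156/2679 = -60406809/8029856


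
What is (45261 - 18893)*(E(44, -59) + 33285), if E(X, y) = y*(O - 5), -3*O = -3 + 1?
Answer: 2653200896/3 ≈ 8.8440e+8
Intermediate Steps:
O = 2/3 (O = -(-3 + 1)/3 = -1/3*(-2) = 2/3 ≈ 0.66667)
E(X, y) = -13*y/3 (E(X, y) = y*(2/3 - 5) = y*(-13/3) = -13*y/3)
(45261 - 18893)*(E(44, -59) + 33285) = (45261 - 18893)*(-13/3*(-59) + 33285) = 26368*(767/3 + 33285) = 26368*(100622/3) = 2653200896/3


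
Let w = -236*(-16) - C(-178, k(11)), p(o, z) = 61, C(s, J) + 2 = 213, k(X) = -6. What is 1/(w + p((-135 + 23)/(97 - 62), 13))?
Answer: 1/3626 ≈ 0.00027579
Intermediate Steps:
C(s, J) = 211 (C(s, J) = -2 + 213 = 211)
w = 3565 (w = -236*(-16) - 1*211 = 3776 - 211 = 3565)
1/(w + p((-135 + 23)/(97 - 62), 13)) = 1/(3565 + 61) = 1/3626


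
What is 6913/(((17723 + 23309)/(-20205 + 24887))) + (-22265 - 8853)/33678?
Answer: 1220591641/1549188 ≈ 787.89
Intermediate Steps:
6913/(((17723 + 23309)/(-20205 + 24887))) + (-22265 - 8853)/33678 = 6913/((41032/4682)) - 31118*1/33678 = 6913/((41032*(1/4682))) - 15559/16839 = 6913/(20516/2341) - 15559/16839 = 6913*(2341/20516) - 15559/16839 = 72571/92 - 15559/16839 = 1220591641/1549188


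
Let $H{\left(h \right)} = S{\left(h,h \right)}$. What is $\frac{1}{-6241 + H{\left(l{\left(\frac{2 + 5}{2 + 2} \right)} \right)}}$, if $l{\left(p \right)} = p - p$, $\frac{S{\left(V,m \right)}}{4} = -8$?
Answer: $- \frac{1}{6273} \approx -0.00015941$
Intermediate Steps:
$S{\left(V,m \right)} = -32$ ($S{\left(V,m \right)} = 4 \left(-8\right) = -32$)
$l{\left(p \right)} = 0$
$H{\left(h \right)} = -32$
$\frac{1}{-6241 + H{\left(l{\left(\frac{2 + 5}{2 + 2} \right)} \right)}} = \frac{1}{-6241 - 32} = \frac{1}{-6273} = - \frac{1}{6273}$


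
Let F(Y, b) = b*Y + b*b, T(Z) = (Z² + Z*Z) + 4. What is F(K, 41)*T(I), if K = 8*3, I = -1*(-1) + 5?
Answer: 202540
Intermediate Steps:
I = 6 (I = 1 + 5 = 6)
K = 24
T(Z) = 4 + 2*Z² (T(Z) = (Z² + Z²) + 4 = 2*Z² + 4 = 4 + 2*Z²)
F(Y, b) = b² + Y*b (F(Y, b) = Y*b + b² = b² + Y*b)
F(K, 41)*T(I) = (41*(24 + 41))*(4 + 2*6²) = (41*65)*(4 + 2*36) = 2665*(4 + 72) = 2665*76 = 202540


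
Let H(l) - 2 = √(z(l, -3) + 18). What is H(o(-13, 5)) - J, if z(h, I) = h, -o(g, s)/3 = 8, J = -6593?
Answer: 6595 + I*√6 ≈ 6595.0 + 2.4495*I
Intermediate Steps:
o(g, s) = -24 (o(g, s) = -3*8 = -24)
H(l) = 2 + √(18 + l) (H(l) = 2 + √(l + 18) = 2 + √(18 + l))
H(o(-13, 5)) - J = (2 + √(18 - 24)) - 1*(-6593) = (2 + √(-6)) + 6593 = (2 + I*√6) + 6593 = 6595 + I*√6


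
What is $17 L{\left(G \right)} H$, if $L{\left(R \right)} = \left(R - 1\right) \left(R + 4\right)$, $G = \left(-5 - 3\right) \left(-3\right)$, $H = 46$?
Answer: $503608$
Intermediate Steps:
$G = 24$ ($G = \left(-8\right) \left(-3\right) = 24$)
$L{\left(R \right)} = \left(-1 + R\right) \left(4 + R\right)$
$17 L{\left(G \right)} H = 17 \left(-4 + 24^{2} + 3 \cdot 24\right) 46 = 17 \left(-4 + 576 + 72\right) 46 = 17 \cdot 644 \cdot 46 = 10948 \cdot 46 = 503608$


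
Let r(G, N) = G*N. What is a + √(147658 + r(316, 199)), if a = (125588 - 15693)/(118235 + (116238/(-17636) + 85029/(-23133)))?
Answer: 7472376242210/8038761445347 + 23*√398 ≈ 459.78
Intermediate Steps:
a = 7472376242210/8038761445347 (a = 109895/(118235 + (116238*(-1/17636) + 85029*(-1/23133))) = 109895/(118235 + (-58119/8818 - 28343/7711)) = 109895/(118235 - 698084183/67995598) = 109895/(8038761445347/67995598) = 109895*(67995598/8038761445347) = 7472376242210/8038761445347 ≈ 0.92954)
a + √(147658 + r(316, 199)) = 7472376242210/8038761445347 + √(147658 + 316*199) = 7472376242210/8038761445347 + √(147658 + 62884) = 7472376242210/8038761445347 + √210542 = 7472376242210/8038761445347 + 23*√398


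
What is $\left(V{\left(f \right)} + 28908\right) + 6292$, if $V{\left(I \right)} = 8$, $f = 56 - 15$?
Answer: $35208$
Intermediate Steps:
$f = 41$
$\left(V{\left(f \right)} + 28908\right) + 6292 = \left(8 + 28908\right) + 6292 = 28916 + 6292 = 35208$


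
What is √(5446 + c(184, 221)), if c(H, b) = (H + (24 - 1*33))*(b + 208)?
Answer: √80521 ≈ 283.76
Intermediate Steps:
c(H, b) = (-9 + H)*(208 + b) (c(H, b) = (H + (24 - 33))*(208 + b) = (H - 9)*(208 + b) = (-9 + H)*(208 + b))
√(5446 + c(184, 221)) = √(5446 + (-1872 - 9*221 + 208*184 + 184*221)) = √(5446 + (-1872 - 1989 + 38272 + 40664)) = √(5446 + 75075) = √80521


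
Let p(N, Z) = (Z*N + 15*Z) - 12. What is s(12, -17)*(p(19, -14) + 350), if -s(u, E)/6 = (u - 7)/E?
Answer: -4140/17 ≈ -243.53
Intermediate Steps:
s(u, E) = -6*(-7 + u)/E (s(u, E) = -6*(u - 7)/E = -6*(-7 + u)/E)
p(N, Z) = -12 + 15*Z + N*Z (p(N, Z) = (N*Z + 15*Z) - 12 = (15*Z + N*Z) - 12 = -12 + 15*Z + N*Z)
s(12, -17)*(p(19, -14) + 350) = (6*(7 - 1*12)/(-17))*((-12 + 15*(-14) + 19*(-14)) + 350) = (6*(-1/17)*(7 - 12))*((-12 - 210 - 266) + 350) = (6*(-1/17)*(-5))*(-488 + 350) = (30/17)*(-138) = -4140/17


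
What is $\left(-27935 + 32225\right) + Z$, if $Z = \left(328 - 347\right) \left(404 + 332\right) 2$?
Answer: $-23678$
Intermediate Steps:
$Z = -27968$ ($Z = \left(-19\right) 736 \cdot 2 = \left(-13984\right) 2 = -27968$)
$\left(-27935 + 32225\right) + Z = \left(-27935 + 32225\right) - 27968 = 4290 - 27968 = -23678$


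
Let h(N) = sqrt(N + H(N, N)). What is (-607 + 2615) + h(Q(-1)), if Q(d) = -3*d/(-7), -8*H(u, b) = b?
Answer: 2008 + I*sqrt(6)/4 ≈ 2008.0 + 0.61237*I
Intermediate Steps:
H(u, b) = -b/8
Q(d) = 3*d/7 (Q(d) = -3*d*(-1/7) = 3*d/7)
h(N) = sqrt(14)*sqrt(N)/4 (h(N) = sqrt(N - N/8) = sqrt(7*N/8) = sqrt(14)*sqrt(N)/4)
(-607 + 2615) + h(Q(-1)) = (-607 + 2615) + sqrt(14)*sqrt((3/7)*(-1))/4 = 2008 + sqrt(14)*sqrt(-3/7)/4 = 2008 + sqrt(14)*(I*sqrt(21)/7)/4 = 2008 + I*sqrt(6)/4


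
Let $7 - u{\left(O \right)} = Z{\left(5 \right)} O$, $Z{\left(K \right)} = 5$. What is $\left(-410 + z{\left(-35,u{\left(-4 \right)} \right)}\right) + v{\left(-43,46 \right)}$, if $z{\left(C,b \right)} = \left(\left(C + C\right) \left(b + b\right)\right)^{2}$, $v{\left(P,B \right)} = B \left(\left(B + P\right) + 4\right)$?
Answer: $14288312$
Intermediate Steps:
$v{\left(P,B \right)} = B \left(4 + B + P\right)$
$u{\left(O \right)} = 7 - 5 O$
$z{\left(C,b \right)} = 16 C^{2} b^{2}$ ($z{\left(C,b \right)} = \left(2 C 2 b\right)^{2} = \left(4 C b\right)^{2} = 16 C^{2} b^{2}$)
$\left(-410 + z{\left(-35,u{\left(-4 \right)} \right)}\right) + v{\left(-43,46 \right)} = \left(-410 + 16 \left(-35\right)^{2} \left(7 - -20\right)^{2}\right) + 46 \left(4 + 46 - 43\right) = \left(-410 + 16 \cdot 1225 \left(7 + 20\right)^{2}\right) + 46 \cdot 7 = \left(-410 + 16 \cdot 1225 \cdot 27^{2}\right) + 322 = \left(-410 + 16 \cdot 1225 \cdot 729\right) + 322 = \left(-410 + 14288400\right) + 322 = 14287990 + 322 = 14288312$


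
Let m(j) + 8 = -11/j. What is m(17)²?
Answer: 21609/289 ≈ 74.772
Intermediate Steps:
m(j) = -8 - 11/j
m(17)² = (-8 - 11/17)² = (-147/17)² = 21609/289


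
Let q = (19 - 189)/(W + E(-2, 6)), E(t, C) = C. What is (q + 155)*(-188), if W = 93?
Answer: -2852900/99 ≈ -28817.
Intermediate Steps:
q = -170/99 (q = (19 - 189)/(93 + 6) = -170/99 ≈ -1.7172)
(q + 155)*(-188) = (-170/99 + 155)*(-188) = (15175/99)*(-188) = -2852900/99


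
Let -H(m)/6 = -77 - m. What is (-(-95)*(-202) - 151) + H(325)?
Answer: -16929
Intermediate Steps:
H(m) = 462 + 6*m (H(m) = -6*(-77 - m) = 462 + 6*m)
(-(-95)*(-202) - 151) + H(325) = (-(-95)*(-202) - 151) + (462 + 6*325) = (-95*202 - 151) + (462 + 1950) = (-19190 - 151) + 2412 = -19341 + 2412 = -16929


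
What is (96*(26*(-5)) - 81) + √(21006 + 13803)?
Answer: -12561 + √34809 ≈ -12374.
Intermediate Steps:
(96*(26*(-5)) - 81) + √(21006 + 13803) = (96*(-130) - 81) + √34809 = (-12480 - 81) + √34809 = -12561 + √34809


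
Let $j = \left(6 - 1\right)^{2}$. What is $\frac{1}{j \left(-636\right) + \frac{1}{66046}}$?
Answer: $- \frac{66046}{1050131399} \approx -6.2893 \cdot 10^{-5}$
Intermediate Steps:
$j = 25$ ($j = 5^{2} = 25$)
$\frac{1}{j \left(-636\right) + \frac{1}{66046}} = \frac{1}{25 \left(-636\right) + \frac{1}{66046}} = \frac{1}{-15900 + \frac{1}{66046}} = \frac{1}{- \frac{1050131399}{66046}} = - \frac{66046}{1050131399}$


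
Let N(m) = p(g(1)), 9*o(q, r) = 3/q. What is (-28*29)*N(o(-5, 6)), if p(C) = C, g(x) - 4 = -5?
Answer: 812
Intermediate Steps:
g(x) = -1 (g(x) = 4 - 5 = -1)
o(q, r) = 1/(3*q) (o(q, r) = (3/q)/9 = 1/(3*q))
N(m) = -1
(-28*29)*N(o(-5, 6)) = -28*29*(-1) = -812*(-1) = 812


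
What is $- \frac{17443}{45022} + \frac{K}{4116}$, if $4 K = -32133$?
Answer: $- \frac{288978913}{123540368} \approx -2.3391$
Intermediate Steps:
$K = - \frac{32133}{4}$ ($K = \frac{1}{4} \left(-32133\right) = - \frac{32133}{4} \approx -8033.3$)
$- \frac{17443}{45022} + \frac{K}{4116} = - \frac{17443}{45022} - \frac{32133}{4 \cdot 4116} = \left(-17443\right) \frac{1}{45022} - \frac{10711}{5488} = - \frac{17443}{45022} - \frac{10711}{5488} = - \frac{288978913}{123540368}$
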